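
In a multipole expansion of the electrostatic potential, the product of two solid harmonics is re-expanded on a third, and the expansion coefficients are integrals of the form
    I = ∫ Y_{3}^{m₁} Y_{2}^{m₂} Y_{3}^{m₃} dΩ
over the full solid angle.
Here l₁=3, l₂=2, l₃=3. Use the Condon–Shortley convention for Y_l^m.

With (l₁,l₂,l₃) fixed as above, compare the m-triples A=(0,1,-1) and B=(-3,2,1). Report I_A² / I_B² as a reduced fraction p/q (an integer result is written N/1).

1/5

Same 3,2,3: normalisation and zero-m 3j drop out of the ratio.
A: Δ: 2! 4! 2! / 9! → 1/3780; sum: t=1:−1/8 t=2:+1/12 = -1/24; 3j²(3 2 3; 0 1 -1) = Δ·Π!·Σ² = 1/210  (sign -1)
B: Δ: 2! 4! 2! / 9! → 1/3780; sum: t=2:+1/96 = 1/96; 3j²(3 2 3; -3 2 1) = Δ·Π!·Σ² = 1/42  (sign +1)
I_A²/I_B² = (1/210)/(1/42) = 1/5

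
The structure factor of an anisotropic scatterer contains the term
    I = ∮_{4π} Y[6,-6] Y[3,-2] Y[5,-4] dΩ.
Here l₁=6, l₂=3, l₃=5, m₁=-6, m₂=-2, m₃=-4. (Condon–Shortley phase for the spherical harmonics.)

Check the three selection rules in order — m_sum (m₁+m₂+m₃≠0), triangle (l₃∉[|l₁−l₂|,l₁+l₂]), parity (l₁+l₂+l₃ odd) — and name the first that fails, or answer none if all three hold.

m_sum

azimuthal sum: -6 − 2 − 4 = -12  ✗
3 ≤ 5 ≤ 9 (triangle on l)
L = 6 + 3 + 5 = 14 (even)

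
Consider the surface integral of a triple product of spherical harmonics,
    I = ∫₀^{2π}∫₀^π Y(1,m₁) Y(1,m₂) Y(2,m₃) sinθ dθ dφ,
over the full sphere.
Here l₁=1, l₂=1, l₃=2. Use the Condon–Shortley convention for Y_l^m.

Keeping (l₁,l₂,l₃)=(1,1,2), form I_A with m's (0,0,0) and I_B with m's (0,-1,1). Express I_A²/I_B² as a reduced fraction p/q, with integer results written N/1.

4/3

Shared (l₁,l₂,l₃)=(1,1,2): N and (l;000)² cancel in I_A²/I_B².
A: Δ = 0!·2!·2!/5! = 1/30; Racah Σ t=0..0: t=0:+1/1 = 1/1; ⇒ 3j(1 1 2; 0 0 0)² = 2/15, sgn +1
B: Δ = 0!·2!·2!/5! = 1/30; Racah Σ t=0..0: t=0:+1/2 = 1/2; ⇒ 3j(1 1 2; 0 -1 1)² = 1/10, sgn -1
I_A²/I_B² = (2/15)/(1/10) = 4/3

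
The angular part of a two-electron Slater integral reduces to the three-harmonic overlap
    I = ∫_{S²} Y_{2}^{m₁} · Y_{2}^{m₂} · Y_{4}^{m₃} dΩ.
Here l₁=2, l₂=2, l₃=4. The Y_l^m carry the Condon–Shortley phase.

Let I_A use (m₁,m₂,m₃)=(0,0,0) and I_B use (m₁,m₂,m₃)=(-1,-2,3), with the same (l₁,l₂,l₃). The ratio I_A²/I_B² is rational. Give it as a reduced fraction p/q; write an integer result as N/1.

l's match ⇒ only the (l;m) 3-j factors differ between A and B.
A: triangle coeff Δ(2,2,4) = 1/630; Σ_t [0,0]: t=0:+1/16 = 1/16; (3j)²=2/35 [(2 2 4; 0 0 0)], sign=+1
B: triangle coeff Δ(2,2,4) = 1/630; Σ_t [0,0]: t=0:+1/144 = 1/144; (3j)²=1/18 [(2 2 4; -1 -2 3)], sign=-1
I_A²/I_B² = (2/35)/(1/18) = 36/35

36/35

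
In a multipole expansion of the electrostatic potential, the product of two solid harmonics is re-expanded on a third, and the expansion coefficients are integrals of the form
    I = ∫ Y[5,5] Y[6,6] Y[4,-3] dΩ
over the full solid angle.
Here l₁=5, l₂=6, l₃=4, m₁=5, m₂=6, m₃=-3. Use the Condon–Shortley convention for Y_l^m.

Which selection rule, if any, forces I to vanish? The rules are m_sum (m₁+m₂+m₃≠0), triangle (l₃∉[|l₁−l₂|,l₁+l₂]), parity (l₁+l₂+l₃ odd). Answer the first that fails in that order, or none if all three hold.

m_sum

azimuthal sum: 5 + 6 − 3 = 8  ✗
1 ≤ 4 ≤ 11 (triangle on l)
L = 5 + 6 + 4 = 15 (odd)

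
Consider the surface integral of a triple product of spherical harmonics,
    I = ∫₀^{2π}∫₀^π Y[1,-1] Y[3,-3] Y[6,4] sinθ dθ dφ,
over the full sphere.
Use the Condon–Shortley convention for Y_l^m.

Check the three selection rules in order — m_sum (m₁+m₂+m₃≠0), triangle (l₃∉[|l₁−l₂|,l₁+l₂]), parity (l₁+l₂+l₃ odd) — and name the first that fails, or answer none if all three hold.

triangle

m₁+m₂+m₃ = -1 − 3 + 4 = 0  ✓
triangle: |1−3|=2 ≤ l₃=6 ≤ 1+3=4  ✗
parity: l₁+l₂+l₃ = 10 is even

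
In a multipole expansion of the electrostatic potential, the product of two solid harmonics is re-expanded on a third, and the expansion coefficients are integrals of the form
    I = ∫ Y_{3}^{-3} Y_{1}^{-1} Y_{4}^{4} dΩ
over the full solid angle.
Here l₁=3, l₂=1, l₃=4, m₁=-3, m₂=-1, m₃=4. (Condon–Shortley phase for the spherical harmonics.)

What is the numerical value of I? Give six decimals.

0.325735

Rules hold: Σm=0, L=8 even, 2≤4≤4.
N = 7·3·9 = 189
Δ = 0!·6!·2!/9! = 1/252
Racah Σ t=0..0: t=0:+1/36 = 1/36
⇒ 3j(3 1 4; 0 0 0)² = 4/63, sgn +1
Racah Σ t=0..0: t=0:+1/1440 = 1/1440
⇒ 3j(3 1 4; -3 -1 4)² = 1/9, sgn +1
4πI² = N·(3j₀)²·(3jₘ)² = 4/3
I = +1·√(1.33333/4π) = 0.32573501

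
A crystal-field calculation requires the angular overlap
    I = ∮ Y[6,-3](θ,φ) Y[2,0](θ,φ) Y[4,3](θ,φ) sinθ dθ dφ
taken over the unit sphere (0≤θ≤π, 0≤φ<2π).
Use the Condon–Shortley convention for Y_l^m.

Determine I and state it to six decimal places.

-0.165283

m-sum 0 ✓  L=12 even ✓  4≤4≤8 ✓
Π(2lᵢ+1) = 13×5×9 = 585
triangle coeff Δ(6,2,4) = 1/6435
Σ_t [2,2]: t=2:+1/2304 = 1/2304
(3j)²=5/143 [(6 2 4; 0 0 0)], sign=+1
Σ_t [2,2]: t=2:+1/20160 = 1/20160
(3j)²=12/715 [(6 2 4; -3 0 3)], sign=-1
⇒ 4πI² = 540/1573
I = (-1)√(540/1573/(4π)) = -0.16528277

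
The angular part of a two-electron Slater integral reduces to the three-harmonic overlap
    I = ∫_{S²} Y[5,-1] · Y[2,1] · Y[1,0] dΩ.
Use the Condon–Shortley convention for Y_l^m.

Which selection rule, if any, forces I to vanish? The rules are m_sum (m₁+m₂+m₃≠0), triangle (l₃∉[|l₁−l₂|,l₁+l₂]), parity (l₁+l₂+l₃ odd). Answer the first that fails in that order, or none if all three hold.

triangle

azimuthal sum: -1 + 1 + 0 = 0  ✓
3 ≤ 1 ≤ 7 (triangle on l)  ✗
L = 5 + 2 + 1 = 8 (even)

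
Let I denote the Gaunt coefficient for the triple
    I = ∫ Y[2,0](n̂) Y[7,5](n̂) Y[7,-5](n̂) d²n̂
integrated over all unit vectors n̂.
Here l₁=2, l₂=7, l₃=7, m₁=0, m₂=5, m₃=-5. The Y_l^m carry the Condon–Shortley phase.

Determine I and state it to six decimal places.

m-sum 0 ✓  L=16 even ✓  5≤7≤9 ✓
Π(2lᵢ+1) = 5×15×15 = 1125
triangle coeff Δ(2,7,7) = 1/185640
Σ_t [0,2]: t=0:+1/2419200 t=1:−1/518400 t=2:+1/2419200 = -1/907200
(3j)²=56/3315 [(2 7 7; 0 0 0)], sign=+1
Σ_t [0,2]: t=0:+1/1916006400 t=1:−1/39916800 t=2:+1/29030400 = 19/1916006400
(3j)²=361/185640 [(2 7 7; 0 5 -5)], sign=+1
⇒ 4πI² = 1805/48841
I = (+1)√(1805/48841/(4π)) = 0.05423022

0.054230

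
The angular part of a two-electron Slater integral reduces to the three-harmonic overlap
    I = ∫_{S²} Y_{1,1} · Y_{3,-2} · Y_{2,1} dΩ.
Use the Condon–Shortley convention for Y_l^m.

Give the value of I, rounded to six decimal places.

Rules hold: Σm=0, L=6 even, 2≤2≤4.
N = 3·7·5 = 105
Δ = 2!·0!·4!/7! = 1/105
Racah Σ t=1..1: t=1:−1/4 = -1/4
⇒ 3j(1 3 2; 0 0 0)² = 3/35, sgn -1
Racah Σ t=0..0: t=0:+1/12 = 1/12
⇒ 3j(1 3 2; 1 -2 1)² = 2/21, sgn -1
4πI² = N·(3j₀)²·(3jₘ)² = 6/7
I = +1·√(0.857143/4π) = 0.26116903

0.261169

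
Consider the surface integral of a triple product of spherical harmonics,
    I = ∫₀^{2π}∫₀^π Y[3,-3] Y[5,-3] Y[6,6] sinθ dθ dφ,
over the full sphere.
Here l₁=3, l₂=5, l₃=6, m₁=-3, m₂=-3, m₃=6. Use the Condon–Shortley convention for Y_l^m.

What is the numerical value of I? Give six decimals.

-0.119512

Rules hold: Σm=0, L=14 even, 2≤6≤8.
N = 7·11·13 = 1001
Δ = 2!·4!·8!/15! = 1/675675
Racah Σ t=0..2: t=0:+1/8640 t=1:−1/2304 t=2:+1/8640 = -7/34560
⇒ 3j(3 5 6; 0 0 0)² = 7/429, sgn -1
Racah Σ t=2..2: t=2:+1/1935360 = 1/1935360
⇒ 3j(3 5 6; -3 -3 6)² = 1/91, sgn +1
4πI² = N·(3j₀)²·(3jₘ)² = 7/39
I = -1·√(0.179487/4π) = -0.11951207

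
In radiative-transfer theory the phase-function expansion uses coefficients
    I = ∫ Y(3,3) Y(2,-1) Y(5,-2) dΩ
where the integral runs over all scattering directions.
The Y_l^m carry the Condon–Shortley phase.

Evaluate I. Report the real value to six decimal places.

0.063396

Rules hold: Σm=0, L=10 even, 1≤5≤5.
N = 7·5·11 = 385
Δ = 0!·6!·4!/11! = 1/2310
Racah Σ t=0..0: t=0:+1/144 = 1/144
⇒ 3j(3 2 5; 0 0 0)² = 10/231, sgn -1
Racah Σ t=0..0: t=0:+1/4320 = 1/4320
⇒ 3j(3 2 5; 3 -1 -2)² = 1/330, sgn -1
4πI² = N·(3j₀)²·(3jₘ)² = 5/99
I = +1·√(0.0505051/4π) = 0.06339609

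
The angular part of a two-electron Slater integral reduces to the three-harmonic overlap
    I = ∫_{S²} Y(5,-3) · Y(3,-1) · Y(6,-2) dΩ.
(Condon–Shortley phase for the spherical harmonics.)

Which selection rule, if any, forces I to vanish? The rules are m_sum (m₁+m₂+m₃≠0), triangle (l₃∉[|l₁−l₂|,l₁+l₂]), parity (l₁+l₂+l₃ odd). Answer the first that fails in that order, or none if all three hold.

azimuthal sum: -3 − 1 − 2 = -6  ✗
2 ≤ 6 ≤ 8 (triangle on l)
L = 5 + 3 + 6 = 14 (even)

m_sum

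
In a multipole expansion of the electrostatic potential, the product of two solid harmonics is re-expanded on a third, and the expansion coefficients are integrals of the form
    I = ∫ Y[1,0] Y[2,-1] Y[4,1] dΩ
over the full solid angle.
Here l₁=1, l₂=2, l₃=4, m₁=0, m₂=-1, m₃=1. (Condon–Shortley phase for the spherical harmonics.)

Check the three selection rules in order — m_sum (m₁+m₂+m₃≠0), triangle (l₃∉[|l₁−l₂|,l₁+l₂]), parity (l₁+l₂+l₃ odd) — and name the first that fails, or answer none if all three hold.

triangle

m₁+m₂+m₃ = 0 − 1 + 1 = 0  ✓
triangle: |1−2|=1 ≤ l₃=4 ≤ 1+2=3  ✗
parity: l₁+l₂+l₃ = 7 is odd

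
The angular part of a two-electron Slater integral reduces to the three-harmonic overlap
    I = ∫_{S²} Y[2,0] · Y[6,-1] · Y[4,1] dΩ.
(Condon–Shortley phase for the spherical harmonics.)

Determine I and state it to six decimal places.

m-sum 0 ✓  L=12 even ✓  4≤4≤8 ✓
Π(2lᵢ+1) = 5×13×9 = 585
triangle coeff Δ(2,6,4) = 1/6435
Σ_t [2,2]: t=2:+1/2304 = 1/2304
(3j)²=5/143 [(2 6 4; 0 0 0)], sign=+1
Σ_t [2,2]: t=2:+1/2880 = 1/2880
(3j)²=14/429 [(2 6 4; 0 -1 1)], sign=-1
⇒ 4πI² = 1050/1573
I = (-1)√(1050/1573/(4π)) = -0.23047581

-0.230476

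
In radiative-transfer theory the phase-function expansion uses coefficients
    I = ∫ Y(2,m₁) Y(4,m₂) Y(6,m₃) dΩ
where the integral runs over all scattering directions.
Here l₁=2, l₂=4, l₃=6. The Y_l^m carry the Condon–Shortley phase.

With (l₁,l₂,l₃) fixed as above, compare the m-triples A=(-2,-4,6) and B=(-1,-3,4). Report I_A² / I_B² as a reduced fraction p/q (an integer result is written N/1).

Shared (l₁,l₂,l₃)=(2,4,6): N and (l;000)² cancel in I_A²/I_B².
A: Δ = 0!·4!·8!/13! = 1/6435; Racah Σ t=0..0: t=0:+1/967680 = 1/967680; ⇒ 3j(2 4 6; -2 -4 6)² = 1/13, sgn +1
B: Δ = 0!·4!·8!/13! = 1/6435; Racah Σ t=0..0: t=0:+1/30240 = 1/30240; ⇒ 3j(2 4 6; -1 -3 4)² = 16/429, sgn +1
I_A²/I_B² = (1/13)/(16/429) = 33/16

33/16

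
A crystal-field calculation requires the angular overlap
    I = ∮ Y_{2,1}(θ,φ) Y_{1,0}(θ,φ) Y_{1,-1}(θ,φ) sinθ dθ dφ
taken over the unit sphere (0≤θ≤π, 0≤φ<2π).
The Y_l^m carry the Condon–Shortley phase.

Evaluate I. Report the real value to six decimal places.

-0.218510

Rules hold: Σm=0, L=4 even, 1≤1≤3.
N = 5·3·3 = 45
Δ = 2!·2!·0!/5! = 1/30
Racah Σ t=1..1: t=1:−1/1 = -1/1
⇒ 3j(2 1 1; 0 0 0)² = 2/15, sgn +1
Racah Σ t=1..1: t=1:−1/2 = -1/2
⇒ 3j(2 1 1; 1 0 -1)² = 1/10, sgn -1
4πI² = N·(3j₀)²·(3jₘ)² = 3/5
I = -1·√(0.6/4π) = -0.21850969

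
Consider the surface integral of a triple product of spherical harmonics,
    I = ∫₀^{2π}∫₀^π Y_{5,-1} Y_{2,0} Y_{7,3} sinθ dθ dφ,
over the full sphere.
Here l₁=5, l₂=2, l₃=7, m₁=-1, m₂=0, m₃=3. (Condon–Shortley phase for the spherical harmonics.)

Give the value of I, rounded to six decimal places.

0.000000

-1 + 0 + 3 = 2 ≠ 0: azimuthal integral kills it; I = 0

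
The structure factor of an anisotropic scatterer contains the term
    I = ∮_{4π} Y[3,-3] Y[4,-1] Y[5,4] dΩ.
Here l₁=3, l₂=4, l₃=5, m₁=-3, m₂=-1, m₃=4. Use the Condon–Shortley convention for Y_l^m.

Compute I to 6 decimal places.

-0.186208

Rules hold: Σm=0, L=12 even, 1≤5≤7.
N = 7·9·11 = 693
Δ = 2!·4!·6!/13! = 1/180180
Racah Σ t=0..2: t=0:+1/576 t=1:−1/144 t=2:+1/576 = -1/288
⇒ 3j(3 4 5; 0 0 0)² = 20/1001, sgn +1
Racah Σ t=2..2: t=2:+1/5760 = 1/5760
⇒ 3j(3 4 5; -3 -1 4)² = 9/286, sgn -1
4πI² = N·(3j₀)²·(3jₘ)² = 810/1859
I = -1·√(0.435718/4π) = -0.18620781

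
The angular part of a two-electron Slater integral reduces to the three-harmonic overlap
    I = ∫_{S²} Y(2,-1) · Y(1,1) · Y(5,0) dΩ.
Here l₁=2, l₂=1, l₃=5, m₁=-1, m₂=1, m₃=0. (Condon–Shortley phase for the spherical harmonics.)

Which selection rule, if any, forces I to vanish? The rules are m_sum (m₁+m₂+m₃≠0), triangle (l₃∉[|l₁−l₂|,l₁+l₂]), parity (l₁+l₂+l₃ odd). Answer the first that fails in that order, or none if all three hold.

triangle

m₁+m₂+m₃ = -1 + 1 + 0 = 0  ✓
triangle: |2−1|=1 ≤ l₃=5 ≤ 2+1=3  ✗
parity: l₁+l₂+l₃ = 8 is even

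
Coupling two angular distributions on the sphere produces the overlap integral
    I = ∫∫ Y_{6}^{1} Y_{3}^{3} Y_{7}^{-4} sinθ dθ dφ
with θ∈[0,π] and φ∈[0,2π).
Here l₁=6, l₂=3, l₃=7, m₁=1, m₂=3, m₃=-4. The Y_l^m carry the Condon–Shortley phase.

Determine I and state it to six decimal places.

-0.190770

m-sum 0 ✓  L=16 even ✓  3≤7≤9 ✓
Π(2lᵢ+1) = 13×7×15 = 1365
triangle coeff Δ(6,3,7) = 1/2042040
Σ_t [0,2]: t=0:+1/207360 t=1:−1/57600 t=2:+1/207360 = -1/129600
(3j)²=168/12155 [(6 3 7; 0 0 0)], sign=+1
Σ_t [2,2]: t=2:+1/1451520 = 1/1451520
(3j)²=75/3094 [(6 3 7; 1 3 -4)], sign=-1
⇒ 4πI² = 18900/41327
I = (-1)√(18900/41327/(4π)) = -0.19076954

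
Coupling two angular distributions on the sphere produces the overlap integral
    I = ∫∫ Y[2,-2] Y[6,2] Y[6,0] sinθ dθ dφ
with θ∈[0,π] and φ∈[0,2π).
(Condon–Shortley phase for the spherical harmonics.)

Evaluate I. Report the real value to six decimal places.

-0.191909

Checks pass: Σm=0; 14 even; l₃=6∈[4,8].
(2·2+1)(2·6+1)(2·6+1) = 845
Δ: 2! 2! 10! / 15! → 1/90090
sum: t=0:+1/69120 t=1:−1/14400 t=2:+1/69120 = -7/172800
3j²(2 6 6; 0 0 0) = Δ·Π!·Σ² = 14/715  (sign -1)
sum: t=2:+1/69120 = 1/69120
3j²(2 6 6; -2 2 0) = Δ·Π!·Σ² = 4/143  (sign +1)
combine: 4πI² = 845·14/715·4/143 = 56/121
take √, sign -1: I = -0.19190947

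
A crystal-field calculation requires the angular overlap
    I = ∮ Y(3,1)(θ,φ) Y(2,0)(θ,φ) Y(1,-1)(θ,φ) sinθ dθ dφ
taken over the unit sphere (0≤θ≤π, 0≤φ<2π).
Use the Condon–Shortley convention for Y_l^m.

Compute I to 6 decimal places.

Rules hold: Σm=0, L=6 even, 1≤1≤5.
N = 7·5·3 = 105
Δ = 4!·2!·0!/7! = 1/105
Racah Σ t=2..2: t=2:+1/4 = 1/4
⇒ 3j(3 2 1; 0 0 0)² = 3/35, sgn -1
Racah Σ t=2..2: t=2:+1/8 = 1/8
⇒ 3j(3 2 1; 1 0 -1)² = 2/35, sgn +1
4πI² = N·(3j₀)²·(3jₘ)² = 18/35
I = -1·√(0.514286/4π) = -0.20230066

-0.202301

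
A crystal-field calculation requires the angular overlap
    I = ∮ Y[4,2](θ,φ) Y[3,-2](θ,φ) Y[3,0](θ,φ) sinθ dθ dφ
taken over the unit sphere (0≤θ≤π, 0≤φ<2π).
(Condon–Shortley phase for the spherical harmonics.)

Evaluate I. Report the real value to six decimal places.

m-sum 0 ✓  L=10 even ✓  1≤3≤7 ✓
Π(2lᵢ+1) = 9×7×7 = 441
triangle coeff Δ(4,3,3) = 1/34650
Σ_t [1,3]: t=1:−1/72 t=2:+1/16 t=3:−1/72 = 5/144
(3j)²=2/77 [(4 3 3; 0 0 0)], sign=-1
Σ_t [0,1]: t=0:+1/96 t=1:−1/72 = -1/288
(3j)²=1/462 [(4 3 3; 2 -2 0)], sign=+1
⇒ 4πI² = 3/121
I = (-1)√(3/121/(4π)) = -0.04441841

-0.044418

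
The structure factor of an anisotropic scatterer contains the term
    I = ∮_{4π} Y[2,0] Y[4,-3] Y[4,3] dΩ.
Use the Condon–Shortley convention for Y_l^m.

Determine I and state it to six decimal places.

0.057344

Rules hold: Σm=0, L=10 even, 2≤4≤6.
N = 5·9·9 = 405
Δ = 2!·2!·6!/11! = 1/13860
Racah Σ t=0..2: t=0:+1/192 t=1:−1/36 t=2:+1/192 = -5/288
⇒ 3j(2 4 4; 0 0 0)² = 20/693, sgn -1
Racah Σ t=0..1: t=0:+1/480 t=1:−1/720 = 1/1440
⇒ 3j(2 4 4; 0 -3 3)² = 7/1980, sgn -1
4πI² = N·(3j₀)²·(3jₘ)² = 5/121
I = +1·√(0.0413223/4π) = 0.05734392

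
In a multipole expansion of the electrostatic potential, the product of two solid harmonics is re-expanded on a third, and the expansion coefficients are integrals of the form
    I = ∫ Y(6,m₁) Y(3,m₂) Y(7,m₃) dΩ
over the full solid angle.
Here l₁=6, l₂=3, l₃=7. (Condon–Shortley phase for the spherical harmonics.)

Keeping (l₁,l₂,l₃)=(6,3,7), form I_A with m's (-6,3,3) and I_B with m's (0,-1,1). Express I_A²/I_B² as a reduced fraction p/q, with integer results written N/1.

Shared (l₁,l₂,l₃)=(6,3,7): N and (l;000)² cancel in I_A²/I_B².
A: Δ = 2!·10!·4!/17! = 1/2042040; Racah Σ t=2..2: t=2:+1/174182400 = 1/174182400; ⇒ 3j(6 3 7; -6 3 3)² = 3/6188, sgn +1
B: Δ = 2!·10!·4!/17! = 1/2042040; Racah Σ t=0..2: t=0:+1/138240 t=1:−1/86400 t=2:+1/829440 = -13/4147200; ⇒ 3j(6 3 7; 0 -1 1)² = 13/3740, sgn -1
I_A²/I_B² = (3/6188)/(13/3740) = 165/1183

165/1183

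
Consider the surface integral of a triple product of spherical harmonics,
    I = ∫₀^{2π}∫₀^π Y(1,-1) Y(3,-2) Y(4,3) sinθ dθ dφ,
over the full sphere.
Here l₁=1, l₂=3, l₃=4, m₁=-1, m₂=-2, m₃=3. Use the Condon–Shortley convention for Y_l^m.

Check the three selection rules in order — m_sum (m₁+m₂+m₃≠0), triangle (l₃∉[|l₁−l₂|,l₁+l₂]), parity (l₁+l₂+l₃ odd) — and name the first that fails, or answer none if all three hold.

none

azimuthal sum: -1 − 2 + 3 = 0  ✓
2 ≤ 4 ≤ 4 (triangle on l)  ✓
L = 1 + 3 + 4 = 8 (even)  ✓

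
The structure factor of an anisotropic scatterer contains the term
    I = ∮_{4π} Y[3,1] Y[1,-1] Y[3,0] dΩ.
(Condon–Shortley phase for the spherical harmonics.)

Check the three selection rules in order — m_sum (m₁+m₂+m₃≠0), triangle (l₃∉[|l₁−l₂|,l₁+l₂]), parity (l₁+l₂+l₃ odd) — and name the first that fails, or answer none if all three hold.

Σmᵢ = 0  ✓
l₃∈[|l₁−l₂|,l₁+l₂]=[2,4], have l₃=3  ✓
Σlᵢ = 7 ⇒ odd  ✗

parity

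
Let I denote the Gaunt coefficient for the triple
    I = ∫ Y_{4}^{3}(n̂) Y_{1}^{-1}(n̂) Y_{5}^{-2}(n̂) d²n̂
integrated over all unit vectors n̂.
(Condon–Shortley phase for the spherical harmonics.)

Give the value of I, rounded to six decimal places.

0.085055

Checks pass: Σm=0; 10 even; l₃=5∈[3,5].
(2·4+1)(2·1+1)(2·5+1) = 297
Δ: 0! 8! 2! / 11! → 1/495
sum: t=0:+1/576 = 1/576
3j²(4 1 5; 0 0 0) = Δ·Π!·Σ² = 5/99  (sign -1)
sum: t=0:+1/10080 = 1/10080
3j²(4 1 5; 3 -1 -2) = Δ·Π!·Σ² = 1/165  (sign -1)
combine: 4πI² = 297·5/99·1/165 = 1/11
take √, sign +1: I = 0.08505478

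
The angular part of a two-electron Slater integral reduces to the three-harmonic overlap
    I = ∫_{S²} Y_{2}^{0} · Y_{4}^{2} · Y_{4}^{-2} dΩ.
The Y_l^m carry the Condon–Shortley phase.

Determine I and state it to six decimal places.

Rules hold: Σm=0, L=10 even, 2≤4≤6.
N = 5·9·9 = 405
Δ = 2!·2!·6!/11! = 1/13860
Racah Σ t=0..2: t=0:+1/192 t=1:−1/36 t=2:+1/192 = -5/288
⇒ 3j(2 4 4; 0 0 0)² = 20/693, sgn -1
Racah Σ t=0..2: t=0:+1/2880 t=1:−1/120 t=2:+1/192 = -1/360
⇒ 3j(2 4 4; 0 2 -2)² = 16/3465, sgn -1
4πI² = N·(3j₀)²·(3jₘ)² = 320/5929
I = +1·√(0.053972/4π) = 0.06553591

0.065536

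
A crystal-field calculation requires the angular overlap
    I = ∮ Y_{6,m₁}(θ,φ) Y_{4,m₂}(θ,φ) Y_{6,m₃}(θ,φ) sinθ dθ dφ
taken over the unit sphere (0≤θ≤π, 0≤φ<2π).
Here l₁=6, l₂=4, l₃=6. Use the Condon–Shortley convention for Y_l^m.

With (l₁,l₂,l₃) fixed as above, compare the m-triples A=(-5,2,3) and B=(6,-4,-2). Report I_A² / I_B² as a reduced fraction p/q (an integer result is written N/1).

48/7

Shared (l₁,l₂,l₃)=(6,4,6): N and (l;000)² cancel in I_A²/I_B².
A: Δ = 4!·8!·4!/17! = 1/15315300; Racah Σ t=3..4: t=3:−1/1451520 t=4:+1/483840 = 1/725760; ⇒ 3j(6 4 6; -5 2 3)² = 24/1547, sgn -1
B: Δ = 4!·8!·4!/17! = 1/15315300; Racah Σ t=0..0: t=0:+1/23224320 = 1/23224320; ⇒ 3j(6 4 6; 6 -4 -2)² = 1/442, sgn +1
I_A²/I_B² = (24/1547)/(1/442) = 48/7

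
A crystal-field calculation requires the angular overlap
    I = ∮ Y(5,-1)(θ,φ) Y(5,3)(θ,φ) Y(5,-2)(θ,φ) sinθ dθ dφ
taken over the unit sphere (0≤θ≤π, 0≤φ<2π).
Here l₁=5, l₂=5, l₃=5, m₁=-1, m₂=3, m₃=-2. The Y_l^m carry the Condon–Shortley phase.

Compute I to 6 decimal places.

0.000000

Σlᵢ=15 odd — θ-integrand is odd under cosθ→−cosθ; I=0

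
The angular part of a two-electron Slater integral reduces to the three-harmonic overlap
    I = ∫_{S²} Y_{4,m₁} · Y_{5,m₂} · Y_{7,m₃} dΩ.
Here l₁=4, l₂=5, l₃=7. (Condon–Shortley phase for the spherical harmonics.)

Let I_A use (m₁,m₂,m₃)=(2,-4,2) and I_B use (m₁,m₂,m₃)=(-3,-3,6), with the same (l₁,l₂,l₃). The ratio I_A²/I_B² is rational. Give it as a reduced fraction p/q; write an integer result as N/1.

26244/25025

Shared (l₁,l₂,l₃)=(4,5,7): N and (l;000)² cancel in I_A²/I_B².
A: Δ = 2!·6!·8!/17! = 1/6126120; Racah Σ t=0..1: t=0:+1/483840 t=1:−1/4838400 = 1/537600; ⇒ 3j(4 5 7; 2 -4 2)² = 2187/170170, sgn -1
B: Δ = 2!·6!·8!/17! = 1/6126120; Racah Σ t=1..2: t=1:−1/3628800 t=2:+1/9676800 = -1/5806080; ⇒ 3j(4 5 7; -3 -3 6)² = 5/408, sgn +1
I_A²/I_B² = (2187/170170)/(5/408) = 26244/25025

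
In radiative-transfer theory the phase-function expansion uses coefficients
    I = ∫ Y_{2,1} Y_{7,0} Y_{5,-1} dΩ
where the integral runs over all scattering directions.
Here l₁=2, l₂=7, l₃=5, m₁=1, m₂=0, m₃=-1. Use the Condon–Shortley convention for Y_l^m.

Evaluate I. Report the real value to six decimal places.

0.177378

m-sum 0 ✓  L=14 even ✓  5≤5≤9 ✓
Π(2lᵢ+1) = 5×15×11 = 825
triangle coeff Δ(2,7,5) = 1/15015
Σ_t [2,2]: t=2:+1/57600 = 1/57600
(3j)²=21/715 [(2 7 5; 0 0 0)], sign=-1
Σ_t [1,1]: t=1:−1/103680 = -1/103680
(3j)²=7/429 [(2 7 5; 1 0 -1)], sign=-1
⇒ 4πI² = 735/1859
I = (+1)√(735/1859/(4π)) = 0.17737771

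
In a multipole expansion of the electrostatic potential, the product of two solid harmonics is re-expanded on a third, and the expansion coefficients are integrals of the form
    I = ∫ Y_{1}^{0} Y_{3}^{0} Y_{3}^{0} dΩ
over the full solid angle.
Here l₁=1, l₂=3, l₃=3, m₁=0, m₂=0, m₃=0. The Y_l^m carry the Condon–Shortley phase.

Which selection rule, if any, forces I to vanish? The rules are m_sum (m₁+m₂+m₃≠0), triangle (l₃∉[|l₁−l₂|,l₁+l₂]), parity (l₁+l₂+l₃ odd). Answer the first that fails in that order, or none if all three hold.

azimuthal sum: 0 + 0 + 0 = 0  ✓
2 ≤ 3 ≤ 4 (triangle on l)  ✓
L = 1 + 3 + 3 = 7 (odd)  ✗

parity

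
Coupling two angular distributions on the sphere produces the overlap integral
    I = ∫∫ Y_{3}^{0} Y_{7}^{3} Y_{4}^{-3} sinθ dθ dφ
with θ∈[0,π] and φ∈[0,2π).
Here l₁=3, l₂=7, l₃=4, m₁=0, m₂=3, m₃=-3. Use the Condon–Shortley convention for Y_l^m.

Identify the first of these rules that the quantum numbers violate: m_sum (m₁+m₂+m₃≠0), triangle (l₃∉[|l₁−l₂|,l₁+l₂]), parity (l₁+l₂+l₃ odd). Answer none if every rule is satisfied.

none

Σmᵢ = 0  ✓
l₃∈[|l₁−l₂|,l₁+l₂]=[4,10], have l₃=4  ✓
Σlᵢ = 14 ⇒ even  ✓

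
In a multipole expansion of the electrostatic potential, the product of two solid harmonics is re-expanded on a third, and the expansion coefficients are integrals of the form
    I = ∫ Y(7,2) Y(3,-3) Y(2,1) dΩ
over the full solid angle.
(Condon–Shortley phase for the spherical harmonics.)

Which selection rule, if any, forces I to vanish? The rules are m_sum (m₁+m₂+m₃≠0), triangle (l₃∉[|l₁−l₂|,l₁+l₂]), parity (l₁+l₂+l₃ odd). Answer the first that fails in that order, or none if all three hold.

m₁+m₂+m₃ = 2 − 3 + 1 = 0  ✓
triangle: |7−3|=4 ≤ l₃=2 ≤ 7+3=10  ✗
parity: l₁+l₂+l₃ = 12 is even

triangle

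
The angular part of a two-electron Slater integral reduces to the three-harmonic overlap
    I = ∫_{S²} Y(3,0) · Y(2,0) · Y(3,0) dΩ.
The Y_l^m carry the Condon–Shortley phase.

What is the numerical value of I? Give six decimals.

Rules hold: Σm=0, L=8 even, 1≤3≤5.
N = 7·5·7 = 245
Δ = 2!·4!·2!/9! = 1/3780
Racah Σ t=0..2: t=0:+1/24 t=1:−1/4 t=2:+1/24 = -1/6
⇒ 3j(3 2 3; 0 0 0)² = 4/105, sgn +1
(m-triple is (0,0,0) — same symbol as above.)
4πI² = N·(3j₀)²·(3jₘ)² = 16/45
I = +1·√(0.355556/4π) = 0.16820883

0.168209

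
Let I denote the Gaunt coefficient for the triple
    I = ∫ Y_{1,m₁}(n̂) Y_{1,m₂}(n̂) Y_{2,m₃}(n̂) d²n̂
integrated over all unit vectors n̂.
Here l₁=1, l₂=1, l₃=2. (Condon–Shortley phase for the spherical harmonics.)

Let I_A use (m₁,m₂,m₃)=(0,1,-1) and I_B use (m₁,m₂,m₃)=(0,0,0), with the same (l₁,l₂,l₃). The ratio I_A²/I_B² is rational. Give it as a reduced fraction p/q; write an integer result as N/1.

3/4

Shared (l₁,l₂,l₃)=(1,1,2): N and (l;000)² cancel in I_A²/I_B².
A: Δ = 0!·2!·2!/5! = 1/30; Racah Σ t=0..0: t=0:+1/2 = 1/2; ⇒ 3j(1 1 2; 0 1 -1)² = 1/10, sgn -1
B: Δ = 0!·2!·2!/5! = 1/30; Racah Σ t=0..0: t=0:+1/1 = 1/1; ⇒ 3j(1 1 2; 0 0 0)² = 2/15, sgn +1
I_A²/I_B² = (1/10)/(2/15) = 3/4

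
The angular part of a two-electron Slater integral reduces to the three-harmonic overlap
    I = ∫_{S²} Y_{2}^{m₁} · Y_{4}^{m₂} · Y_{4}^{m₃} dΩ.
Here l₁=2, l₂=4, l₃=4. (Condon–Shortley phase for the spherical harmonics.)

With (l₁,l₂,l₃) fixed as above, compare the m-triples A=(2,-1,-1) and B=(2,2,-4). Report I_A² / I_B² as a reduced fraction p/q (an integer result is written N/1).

l's match ⇒ only the (l;m) 3-j factors differ between A and B.
A: triangle coeff Δ(2,4,4) = 1/13860; Σ_t [0,0]: t=0:+1/144 = 1/144; (3j)²=10/231 [(2 4 4; 2 -1 -1)], sign=-1
B: triangle coeff Δ(2,4,4) = 1/13860; Σ_t [0,0]: t=0:+1/2880 = 1/2880; (3j)²=2/165 [(2 4 4; 2 2 -4)], sign=+1
I_A²/I_B² = (10/231)/(2/165) = 25/7

25/7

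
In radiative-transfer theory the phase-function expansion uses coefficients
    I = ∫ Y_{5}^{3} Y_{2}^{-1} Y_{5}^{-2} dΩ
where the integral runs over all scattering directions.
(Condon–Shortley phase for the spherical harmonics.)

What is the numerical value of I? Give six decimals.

-0.161739

Checks pass: Σm=0; 12 even; l₃=5∈[3,7].
(2·5+1)(2·2+1)(2·5+1) = 605
Δ: 2! 8! 2! / 13! → 1/38610
sum: t=0:+1/2880 t=1:−1/576 t=2:+1/2880 = -1/960
3j²(5 2 5; 0 0 0) = Δ·Π!·Σ² = 10/429  (sign +1)
sum: t=0:+1/2880 t=1:−1/10080 = 1/4032
3j²(5 2 5; 3 -1 -2) = Δ·Π!·Σ² = 10/429  (sign -1)
combine: 4πI² = 605·10/429·10/429 = 500/1521
take √, sign -1: I = -0.16173926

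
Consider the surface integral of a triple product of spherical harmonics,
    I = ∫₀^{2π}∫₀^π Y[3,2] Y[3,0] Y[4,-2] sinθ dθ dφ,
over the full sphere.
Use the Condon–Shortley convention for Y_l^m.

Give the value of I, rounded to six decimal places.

-0.044418

m-sum 0 ✓  L=10 even ✓  0≤4≤6 ✓
Π(2lᵢ+1) = 7×7×9 = 441
triangle coeff Δ(3,3,4) = 1/34650
Σ_t [0,2]: t=0:+1/72 t=1:−1/16 t=2:+1/72 = -5/144
(3j)²=2/77 [(3 3 4; 0 0 0)], sign=-1
Σ_t [0,1]: t=0:+1/72 t=1:−1/96 = 1/288
(3j)²=1/462 [(3 3 4; 2 0 -2)], sign=+1
⇒ 4πI² = 3/121
I = (-1)√(3/121/(4π)) = -0.04441841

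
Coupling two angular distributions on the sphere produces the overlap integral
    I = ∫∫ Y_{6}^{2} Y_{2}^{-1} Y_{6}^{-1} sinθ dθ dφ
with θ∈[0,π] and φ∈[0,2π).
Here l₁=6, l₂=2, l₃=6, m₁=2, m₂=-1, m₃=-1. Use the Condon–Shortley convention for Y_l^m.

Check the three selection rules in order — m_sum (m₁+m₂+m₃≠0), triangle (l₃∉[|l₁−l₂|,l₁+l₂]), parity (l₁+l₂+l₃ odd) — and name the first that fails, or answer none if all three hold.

none

Σmᵢ = 0  ✓
l₃∈[|l₁−l₂|,l₁+l₂]=[4,8], have l₃=6  ✓
Σlᵢ = 14 ⇒ even  ✓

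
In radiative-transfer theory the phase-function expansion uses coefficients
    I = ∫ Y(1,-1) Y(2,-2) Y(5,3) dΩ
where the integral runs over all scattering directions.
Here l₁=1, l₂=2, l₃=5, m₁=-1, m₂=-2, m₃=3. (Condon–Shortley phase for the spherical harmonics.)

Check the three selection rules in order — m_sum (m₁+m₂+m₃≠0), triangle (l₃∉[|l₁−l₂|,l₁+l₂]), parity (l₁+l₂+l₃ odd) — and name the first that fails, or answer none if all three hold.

triangle

Σmᵢ = 0  ✓
l₃∈[|l₁−l₂|,l₁+l₂]=[1,3], have l₃=5  ✗
Σlᵢ = 8 ⇒ even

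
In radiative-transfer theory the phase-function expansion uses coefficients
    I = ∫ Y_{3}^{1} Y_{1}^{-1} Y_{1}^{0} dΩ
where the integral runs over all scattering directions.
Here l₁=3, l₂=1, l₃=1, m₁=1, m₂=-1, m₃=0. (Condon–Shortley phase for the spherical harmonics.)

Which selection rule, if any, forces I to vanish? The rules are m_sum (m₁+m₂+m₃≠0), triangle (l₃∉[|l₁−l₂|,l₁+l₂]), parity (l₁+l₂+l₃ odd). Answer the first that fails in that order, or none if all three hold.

triangle

Σmᵢ = 0  ✓
l₃∈[|l₁−l₂|,l₁+l₂]=[2,4], have l₃=1  ✗
Σlᵢ = 5 ⇒ odd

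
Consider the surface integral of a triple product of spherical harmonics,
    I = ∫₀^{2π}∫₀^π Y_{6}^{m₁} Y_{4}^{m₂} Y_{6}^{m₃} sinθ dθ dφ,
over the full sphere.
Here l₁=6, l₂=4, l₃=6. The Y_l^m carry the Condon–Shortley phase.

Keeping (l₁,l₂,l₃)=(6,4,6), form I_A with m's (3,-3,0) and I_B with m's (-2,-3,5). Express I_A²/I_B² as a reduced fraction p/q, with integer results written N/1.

l's match ⇒ only the (l;m) 3-j factors differ between A and B.
A: triangle coeff Δ(6,4,6) = 1/15315300; Σ_t [0,1]: t=0:+1/103680 t=1:−1/207360 = 1/207360; (3j)²=21/2431 [(6 4 6; 3 -3 0)], sign=+1
B: triangle coeff Δ(6,4,6) = 1/15315300; Σ_t [0,1]: t=0:+1/5806080 t=1:−1/725760 = -1/829440; (3j)²=49/2652 [(6 4 6; -2 -3 5)], sign=+1
I_A²/I_B² = (21/2431)/(49/2652) = 36/77

36/77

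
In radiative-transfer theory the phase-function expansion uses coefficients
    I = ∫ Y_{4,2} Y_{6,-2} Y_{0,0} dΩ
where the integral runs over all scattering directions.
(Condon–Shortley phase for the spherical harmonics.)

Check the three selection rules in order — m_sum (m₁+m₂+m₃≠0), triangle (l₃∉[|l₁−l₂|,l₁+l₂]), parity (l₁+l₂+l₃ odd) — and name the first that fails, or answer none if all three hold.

triangle

azimuthal sum: 2 − 2 + 0 = 0  ✓
2 ≤ 0 ≤ 10 (triangle on l)  ✗
L = 4 + 6 + 0 = 10 (even)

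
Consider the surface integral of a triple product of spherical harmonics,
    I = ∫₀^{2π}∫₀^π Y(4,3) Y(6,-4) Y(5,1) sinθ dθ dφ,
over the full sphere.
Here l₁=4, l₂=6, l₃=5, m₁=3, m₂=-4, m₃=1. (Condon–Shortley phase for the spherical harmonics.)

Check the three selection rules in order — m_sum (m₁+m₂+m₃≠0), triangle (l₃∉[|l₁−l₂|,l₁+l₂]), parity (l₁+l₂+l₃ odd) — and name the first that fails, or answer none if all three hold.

parity

m₁+m₂+m₃ = 3 − 4 + 1 = 0  ✓
triangle: |4−6|=2 ≤ l₃=5 ≤ 4+6=10  ✓
parity: l₁+l₂+l₃ = 15 is odd  ✗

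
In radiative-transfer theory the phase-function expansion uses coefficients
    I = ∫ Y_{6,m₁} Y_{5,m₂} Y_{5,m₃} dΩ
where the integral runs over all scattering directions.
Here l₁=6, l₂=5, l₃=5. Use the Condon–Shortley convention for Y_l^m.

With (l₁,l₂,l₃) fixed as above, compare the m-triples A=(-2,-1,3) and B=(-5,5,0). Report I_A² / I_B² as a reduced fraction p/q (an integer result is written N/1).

Same 6,5,5: normalisation and zero-m 3j drop out of the ratio.
A: Δ: 6! 6! 4! / 17! → 1/28588560; sum: t=2:+1/138240 t=3:−1/25920 t=4:+1/55296 = -11/829440; 3j²(6 5 5; -2 -1 3) = Δ·Π!·Σ² = 11/1326  (sign -1)
B: Δ: 6! 6! 4! / 17! → 1/28588560; sum: t=6:+1/2073600 = 1/2073600; 3j²(6 5 5; -5 5 0) = Δ·Π!·Σ² = 15/884  (sign -1)
I_A²/I_B² = (11/1326)/(15/884) = 22/45

22/45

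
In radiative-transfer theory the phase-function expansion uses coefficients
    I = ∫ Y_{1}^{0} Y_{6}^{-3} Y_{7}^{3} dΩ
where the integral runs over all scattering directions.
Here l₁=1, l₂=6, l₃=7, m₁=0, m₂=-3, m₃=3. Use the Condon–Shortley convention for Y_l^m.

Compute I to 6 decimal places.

-0.221293

Checks pass: Σm=0; 14 even; l₃=7∈[5,7].
(2·1+1)(2·6+1)(2·7+1) = 585
Δ: 0! 2! 12! / 15! → 1/1365
sum: t=0:+1/518400 = 1/518400
3j²(1 6 7; 0 0 0) = Δ·Π!·Σ² = 7/195  (sign -1)
sum: t=0:+1/2177280 = 1/2177280
3j²(1 6 7; 0 -3 3) = Δ·Π!·Σ² = 8/273  (sign +1)
combine: 4πI² = 585·7/195·8/273 = 8/13
take √, sign -1: I = -0.22129336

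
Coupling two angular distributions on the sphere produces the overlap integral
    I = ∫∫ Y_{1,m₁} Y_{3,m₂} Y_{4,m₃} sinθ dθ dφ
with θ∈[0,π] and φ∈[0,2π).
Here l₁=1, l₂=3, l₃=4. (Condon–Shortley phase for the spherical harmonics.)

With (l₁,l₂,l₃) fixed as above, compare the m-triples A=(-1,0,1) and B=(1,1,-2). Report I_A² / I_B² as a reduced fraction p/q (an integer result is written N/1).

2/3

Same 1,3,4: normalisation and zero-m 3j drop out of the ratio.
A: Δ: 0! 2! 6! / 9! → 1/252; sum: t=0:+1/72 = 1/72; 3j²(1 3 4; -1 0 1) = Δ·Π!·Σ² = 5/126  (sign -1)
B: Δ: 0! 2! 6! / 9! → 1/252; sum: t=0:+1/96 = 1/96; 3j²(1 3 4; 1 1 -2) = Δ·Π!·Σ² = 5/84  (sign +1)
I_A²/I_B² = (5/126)/(5/84) = 2/3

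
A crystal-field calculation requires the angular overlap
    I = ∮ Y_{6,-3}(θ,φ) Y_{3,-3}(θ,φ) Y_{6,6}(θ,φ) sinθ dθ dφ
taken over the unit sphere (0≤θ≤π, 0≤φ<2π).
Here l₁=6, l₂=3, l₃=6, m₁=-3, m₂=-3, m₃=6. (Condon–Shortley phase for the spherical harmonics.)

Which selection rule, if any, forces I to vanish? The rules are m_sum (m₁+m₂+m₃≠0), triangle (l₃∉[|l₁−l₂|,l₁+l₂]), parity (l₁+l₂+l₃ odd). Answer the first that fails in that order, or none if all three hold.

parity

azimuthal sum: -3 − 3 + 6 = 0  ✓
3 ≤ 6 ≤ 9 (triangle on l)  ✓
L = 6 + 3 + 6 = 15 (odd)  ✗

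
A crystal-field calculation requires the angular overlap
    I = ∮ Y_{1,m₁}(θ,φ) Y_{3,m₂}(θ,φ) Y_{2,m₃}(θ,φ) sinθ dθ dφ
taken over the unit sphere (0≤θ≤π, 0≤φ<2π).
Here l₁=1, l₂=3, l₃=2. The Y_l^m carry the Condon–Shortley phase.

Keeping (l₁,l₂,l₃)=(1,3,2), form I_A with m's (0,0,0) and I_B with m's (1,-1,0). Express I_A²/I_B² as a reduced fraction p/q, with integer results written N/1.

3/2

l's match ⇒ only the (l;m) 3-j factors differ between A and B.
A: triangle coeff Δ(1,3,2) = 1/105; Σ_t [1,1]: t=1:−1/4 = -1/4; (3j)²=3/35 [(1 3 2; 0 0 0)], sign=-1
B: triangle coeff Δ(1,3,2) = 1/105; Σ_t [0,0]: t=0:+1/8 = 1/8; (3j)²=2/35 [(1 3 2; 1 -1 0)], sign=+1
I_A²/I_B² = (3/35)/(2/35) = 3/2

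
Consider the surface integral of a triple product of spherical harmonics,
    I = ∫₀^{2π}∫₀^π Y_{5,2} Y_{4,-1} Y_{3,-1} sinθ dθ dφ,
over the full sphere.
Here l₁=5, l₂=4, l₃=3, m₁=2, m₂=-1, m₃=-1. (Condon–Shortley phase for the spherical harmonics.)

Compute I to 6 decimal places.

0.148044

Rules hold: Σm=0, L=12 even, 1≤3≤9.
N = 11·9·7 = 693
Δ = 6!·4!·2!/13! = 1/180180
Racah Σ t=2..4: t=2:+1/576 t=3:−1/144 t=4:+1/576 = -1/288
⇒ 3j(5 4 3; 0 0 0)² = 20/1001, sgn +1
Racah Σ t=1..3: t=1:−1/960 t=2:+1/288 t=3:−1/1728 = 1/540
⇒ 3j(5 4 3; 2 -1 -1)² = 128/6435, sgn +1
4πI² = N·(3j₀)²·(3jₘ)² = 512/1859
I = +1·√(0.275417/4π) = 0.14804384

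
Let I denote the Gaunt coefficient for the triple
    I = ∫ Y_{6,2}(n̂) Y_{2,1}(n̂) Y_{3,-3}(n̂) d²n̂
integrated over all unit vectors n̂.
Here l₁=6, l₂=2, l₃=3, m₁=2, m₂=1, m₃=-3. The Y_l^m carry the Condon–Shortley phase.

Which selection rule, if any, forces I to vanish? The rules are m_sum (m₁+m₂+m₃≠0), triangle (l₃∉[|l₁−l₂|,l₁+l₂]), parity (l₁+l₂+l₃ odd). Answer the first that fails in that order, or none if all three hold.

m₁+m₂+m₃ = 2 + 1 − 3 = 0  ✓
triangle: |6−2|=4 ≤ l₃=3 ≤ 6+2=8  ✗
parity: l₁+l₂+l₃ = 11 is odd

triangle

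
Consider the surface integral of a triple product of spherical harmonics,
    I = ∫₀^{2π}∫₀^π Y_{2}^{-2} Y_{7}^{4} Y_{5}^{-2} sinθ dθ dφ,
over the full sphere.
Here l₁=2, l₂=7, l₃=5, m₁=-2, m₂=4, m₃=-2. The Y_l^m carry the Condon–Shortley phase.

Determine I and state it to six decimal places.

0.205860

Rules hold: Σm=0, L=14 even, 5≤5≤9.
N = 5·15·11 = 825
Δ = 4!·0!·10!/15! = 1/15015
Racah Σ t=2..2: t=2:+1/57600 = 1/57600
⇒ 3j(2 7 5; 0 0 0)² = 21/715, sgn -1
Racah Σ t=4..4: t=4:+1/725760 = 1/725760
⇒ 3j(2 7 5; -2 4 -2)² = 2/91, sgn -1
4πI² = N·(3j₀)²·(3jₘ)² = 90/169
I = +1·√(0.532544/4π) = 0.20586047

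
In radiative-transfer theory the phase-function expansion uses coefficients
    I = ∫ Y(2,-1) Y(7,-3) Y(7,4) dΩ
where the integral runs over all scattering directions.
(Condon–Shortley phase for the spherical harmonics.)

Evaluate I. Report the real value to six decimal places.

0.162315

Rules hold: Σm=0, L=16 even, 5≤7≤9.
N = 5·15·15 = 1125
Δ = 2!·2!·12!/17! = 1/185640
Racah Σ t=0..2: t=0:+1/2419200 t=1:−1/518400 t=2:+1/2419200 = -1/907200
⇒ 3j(2 7 7; 0 0 0)² = 56/3315, sgn +1
Racah Σ t=1..2: t=1:−1/4354560 t=2:+1/14515200 = -1/6220800
⇒ 3j(2 7 7; -1 -3 4)² = 77/4420, sgn +1
4πI² = N·(3j₀)²·(3jₘ)² = 16170/48841
I = +1·√(0.331074/4π) = 0.16231468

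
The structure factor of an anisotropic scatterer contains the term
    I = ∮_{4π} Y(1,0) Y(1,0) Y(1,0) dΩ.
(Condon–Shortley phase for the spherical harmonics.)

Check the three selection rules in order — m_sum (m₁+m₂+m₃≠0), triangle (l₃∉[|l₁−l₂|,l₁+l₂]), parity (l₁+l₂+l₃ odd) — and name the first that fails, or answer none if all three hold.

parity

azimuthal sum: 0 + 0 + 0 = 0  ✓
0 ≤ 1 ≤ 2 (triangle on l)  ✓
L = 1 + 1 + 1 = 3 (odd)  ✗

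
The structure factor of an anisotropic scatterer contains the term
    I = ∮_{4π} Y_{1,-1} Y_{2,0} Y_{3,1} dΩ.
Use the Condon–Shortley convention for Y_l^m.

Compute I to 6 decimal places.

-0.202301

Rules hold: Σm=0, L=6 even, 1≤3≤3.
N = 3·5·7 = 105
Δ = 0!·2!·4!/7! = 1/105
Racah Σ t=0..0: t=0:+1/4 = 1/4
⇒ 3j(1 2 3; 0 0 0)² = 3/35, sgn -1
Racah Σ t=0..0: t=0:+1/8 = 1/8
⇒ 3j(1 2 3; -1 0 1)² = 2/35, sgn +1
4πI² = N·(3j₀)²·(3jₘ)² = 18/35
I = -1·√(0.514286/4π) = -0.20230066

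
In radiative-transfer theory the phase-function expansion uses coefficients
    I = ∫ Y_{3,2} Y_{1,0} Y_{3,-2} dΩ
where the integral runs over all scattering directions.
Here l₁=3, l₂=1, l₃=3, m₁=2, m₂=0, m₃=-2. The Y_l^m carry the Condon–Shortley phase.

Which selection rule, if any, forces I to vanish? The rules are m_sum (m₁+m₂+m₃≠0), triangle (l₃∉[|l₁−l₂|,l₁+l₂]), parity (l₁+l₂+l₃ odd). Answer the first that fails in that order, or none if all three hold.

parity

m₁+m₂+m₃ = 2 + 0 − 2 = 0  ✓
triangle: |3−1|=2 ≤ l₃=3 ≤ 3+1=4  ✓
parity: l₁+l₂+l₃ = 7 is odd  ✗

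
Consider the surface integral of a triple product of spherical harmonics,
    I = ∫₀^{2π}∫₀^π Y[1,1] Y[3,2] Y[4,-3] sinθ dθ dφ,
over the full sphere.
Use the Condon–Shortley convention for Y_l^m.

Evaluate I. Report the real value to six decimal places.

Checks pass: Σm=0; 8 even; l₃=4∈[2,4].
(2·1+1)(2·3+1)(2·4+1) = 189
Δ: 0! 2! 6! / 9! → 1/252
sum: t=0:+1/36 = 1/36
3j²(1 3 4; 0 0 0) = Δ·Π!·Σ² = 4/63  (sign +1)
sum: t=0:+1/240 = 1/240
3j²(1 3 4; 1 2 -3) = Δ·Π!·Σ² = 1/12  (sign -1)
combine: 4πI² = 189·4/63·1/12 = 1/1
take √, sign -1: I = -0.28209479

-0.282095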